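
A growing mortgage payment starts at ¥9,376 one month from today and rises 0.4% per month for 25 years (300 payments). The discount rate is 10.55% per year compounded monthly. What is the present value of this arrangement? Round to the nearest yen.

Periodic rate r = 0.1055/12 per month; n is counted in months.
Growing ordinary annuity: PV = PMT₁ × [1 − ((1+g)/(1+r))^n] / (r − g) = 9,376 × [1 − ((1+0.004)/(1+r))^300] / (r − 0.004) = ¥1,487,702.

¥1,487,702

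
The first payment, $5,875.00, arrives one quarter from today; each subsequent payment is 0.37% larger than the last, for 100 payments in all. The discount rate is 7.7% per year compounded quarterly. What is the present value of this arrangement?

Periodic rate r = 0.077/4 per quarter; n is counted in quarters.
Growing ordinary annuity: PV = PMT₁ × [1 − ((1+g)/(1+r))^n] / (r − g) = 5,875 × [1 − ((1+0.0037)/(1+r))^100] / (r − 0.0037) = $296,605.68.

$296,605.68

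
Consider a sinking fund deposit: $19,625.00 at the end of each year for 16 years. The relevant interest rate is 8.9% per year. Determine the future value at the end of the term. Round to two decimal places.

This is an ordinary annuity: 16 deposits of $19,625.00 at the end of each year.
Periodic rate r = 0.089 per year.
FV = PMT × [((1+r)^n − 1)/r] = 19,625 × [(1+r)^16 − 1] / r = $642,206.18

$642,206.18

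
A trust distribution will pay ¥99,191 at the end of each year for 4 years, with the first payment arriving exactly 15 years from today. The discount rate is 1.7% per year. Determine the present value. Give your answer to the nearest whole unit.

Ordinary annuity of 4 payments, first payment at period 15.
Periodic rate r = 0.017 per year.
The ordinary-annuity PV formula values the stream one period before the first payment (period 14); discount that back 14 periods:
PV₀ = 99,191 × [1 − (1+r)^−4] / r × (1+r)^−14 = ¥300,479

¥300,479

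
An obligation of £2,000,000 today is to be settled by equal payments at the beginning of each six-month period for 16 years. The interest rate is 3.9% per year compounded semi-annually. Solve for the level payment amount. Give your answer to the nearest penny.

Level annuity due; solve PV = PMT × [(1 − (1+r)^−n)/r] × (1+r) for PMT.
Periodic rate r = 0.039/2 per half-year; n is counted in half-years.
With n = 32: PMT = 2,000,000 / ([(1 − (1+r)^−n)/r] × (1+r)) = £82,985.02

£82,985.02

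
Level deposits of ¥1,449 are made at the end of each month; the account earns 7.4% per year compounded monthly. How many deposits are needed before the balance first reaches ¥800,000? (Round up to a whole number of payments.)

Periodic rate r = 0.074/12 per month; n is counted in months.
Ordinary annuity FV: 800,000 = 1,449 × [((1+r)^n − 1)/r].
(1+r)^n = 1 + 800,000 × r / 1,449, so n = ln(1 + 800,000·r/1,449) / ln(1+r) = 241.17.
Round up to a whole number of payments: n = 242.

242 payments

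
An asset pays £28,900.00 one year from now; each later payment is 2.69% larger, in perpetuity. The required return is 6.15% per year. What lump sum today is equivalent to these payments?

£835,260.12

Periodic rate r = 0.0615 per year.
Growing perpetuity (Gordon): PV = PMT₁ / (r − g) = 28,900 / (r − 0.0269) = £835,260.12.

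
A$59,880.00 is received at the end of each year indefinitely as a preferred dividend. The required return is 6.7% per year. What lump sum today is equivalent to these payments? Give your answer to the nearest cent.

A$893,731.34

Periodic rate r = 0.067 per year.
Level perpetuity: PV = PMT / r = 59,880 / (0.067) = A$893,731.34.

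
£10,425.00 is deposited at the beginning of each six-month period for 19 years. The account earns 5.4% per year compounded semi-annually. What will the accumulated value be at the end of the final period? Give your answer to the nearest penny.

£694,802.70

This is an annuity due: 38 deposits of £10,425.00 at the beginning of each six-month period.
Periodic rate r = 0.054/2 per half-year; n is counted in half-years.
FV = PMT × [((1+r)^n − 1)/r] × (1+r) = 10,425 × [(1+r)^38 − 1] / r × (1+r) = £694,802.70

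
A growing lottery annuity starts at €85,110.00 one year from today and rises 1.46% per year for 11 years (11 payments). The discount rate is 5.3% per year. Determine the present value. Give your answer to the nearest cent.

Periodic rate r = 0.053 per year.
Growing ordinary annuity: PV = PMT₁ × [1 − ((1+g)/(1+r))^n] / (r − g) = 85,110 × [1 − ((1+0.0146)/(1+r))^11] / (r − 0.0146) = €743,480.95.

€743,480.95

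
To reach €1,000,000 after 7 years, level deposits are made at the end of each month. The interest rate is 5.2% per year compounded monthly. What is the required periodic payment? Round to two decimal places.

€9,894.74

Level ordinary annuity; solve FV = PMT × [((1+r)^n − 1)/r] for PMT.
Periodic rate r = 0.052/12 per month; n is counted in months.
With n = 84: PMT = 1,000,000 / ([((1+r)^n − 1)/r]) = €9,894.74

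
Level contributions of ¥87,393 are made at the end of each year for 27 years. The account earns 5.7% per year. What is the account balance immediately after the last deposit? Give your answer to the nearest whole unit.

This is an ordinary annuity: 27 deposits of ¥87,393 at the end of each year.
Periodic rate r = 0.057 per year.
FV = PMT × [((1+r)^n − 1)/r] = 87,393 × [(1+r)^27 − 1] / r = ¥5,315,778

¥5,315,778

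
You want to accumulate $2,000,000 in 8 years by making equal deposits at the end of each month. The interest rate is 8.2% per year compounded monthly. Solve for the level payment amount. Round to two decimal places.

Level ordinary annuity; solve FV = PMT × [((1+r)^n − 1)/r] for PMT.
Periodic rate r = 0.082/12 per month; n is counted in months.
With n = 96: PMT = 2,000,000 / ([((1+r)^n − 1)/r]) = $14,810.42

$14,810.42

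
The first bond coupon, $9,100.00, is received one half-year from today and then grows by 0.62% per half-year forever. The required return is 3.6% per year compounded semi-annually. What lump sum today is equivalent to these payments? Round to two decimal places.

Periodic rate r = 0.036/2 per half-year.
Growing perpetuity (Gordon): PV = PMT₁ / (r − g) = 9,100 / (r − 0.0062) = $771,186.44.

$771,186.44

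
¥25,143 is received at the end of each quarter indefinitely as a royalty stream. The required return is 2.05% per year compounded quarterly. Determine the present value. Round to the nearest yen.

¥4,905,951

Periodic rate r = 0.0205/4 per quarter.
Level perpetuity: PV = PMT / r = 25,143 / (0.0205/4) = ¥4,905,951.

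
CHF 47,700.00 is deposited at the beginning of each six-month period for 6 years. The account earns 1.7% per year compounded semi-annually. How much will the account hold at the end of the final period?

This is an annuity due: 12 deposits of CHF 47,700.00 at the beginning of each six-month period.
Periodic rate r = 0.017/2 per half-year; n is counted in half-years.
FV = PMT × [((1+r)^n − 1)/r] × (1+r) = 47,700 × [(1+r)^12 − 1] / r × (1+r) = CHF 605,032.02

CHF 605,032.02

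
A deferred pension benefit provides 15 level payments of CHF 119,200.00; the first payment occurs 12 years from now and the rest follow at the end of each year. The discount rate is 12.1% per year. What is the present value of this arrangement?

Ordinary annuity of 15 payments, first payment at period 12.
Periodic rate r = 0.121 per year.
The ordinary-annuity PV formula values the stream one period before the first payment (period 11); discount that back 11 periods:
PV₀ = 119,200 × [1 − (1+r)^−15] / r × (1+r)^−11 = CHF 229,880.25

CHF 229,880.25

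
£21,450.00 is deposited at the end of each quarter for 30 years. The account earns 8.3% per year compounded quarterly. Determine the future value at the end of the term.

This is an ordinary annuity: 120 deposits of £21,450.00 at the end of each quarter.
Periodic rate r = 0.083/4 per quarter; n is counted in quarters.
FV = PMT × [((1+r)^n − 1)/r] = 21,450 × [(1+r)^120 − 1] / r = £11,120,729.49

£11,120,729.49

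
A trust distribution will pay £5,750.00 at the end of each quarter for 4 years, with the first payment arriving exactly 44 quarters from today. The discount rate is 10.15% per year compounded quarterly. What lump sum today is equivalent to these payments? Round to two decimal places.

Ordinary annuity of 16 payments, first payment at period 44.
Periodic rate r = 0.1015/4 per quarter; n is counted in quarters.
The ordinary-annuity PV formula values the stream one period before the first payment (period 43); discount that back 43 periods:
PV₀ = 5,750 × [1 − (1+r)^−16] / r × (1+r)^−43 = £25,481.27

£25,481.27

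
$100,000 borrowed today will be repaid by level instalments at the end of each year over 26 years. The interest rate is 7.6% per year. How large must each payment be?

$8,929.57

Level ordinary annuity; solve PV = PMT × [(1 − (1+r)^−n)/r] for PMT.
Periodic rate r = 0.076 per year.
With n = 26: PMT = 100,000 / ([(1 − (1+r)^−n)/r]) = $8,929.57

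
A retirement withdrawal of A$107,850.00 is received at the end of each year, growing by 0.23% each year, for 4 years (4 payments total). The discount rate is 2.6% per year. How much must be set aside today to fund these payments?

Periodic rate r = 0.026 per year.
Growing ordinary annuity: PV = PMT₁ × [1 − ((1+g)/(1+r))^n] / (r − g) = 107,850 × [1 − ((1+0.0023)/(1+r))^4] / (r − 0.0023) = A$406,122.05.

A$406,122.05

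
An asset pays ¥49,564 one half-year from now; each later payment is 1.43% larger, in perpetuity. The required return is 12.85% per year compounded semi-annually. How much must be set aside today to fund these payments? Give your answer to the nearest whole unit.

Periodic rate r = 0.1285/2 per half-year.
Growing perpetuity (Gordon): PV = PMT₁ / (r − g) = 49,564 / (r − 0.0143) = ¥992,272.

¥992,272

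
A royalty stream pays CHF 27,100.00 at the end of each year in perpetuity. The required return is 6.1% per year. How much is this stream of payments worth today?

CHF 444,262.30

Periodic rate r = 0.061 per year.
Level perpetuity: PV = PMT / r = 27,100 / (0.061) = CHF 444,262.30.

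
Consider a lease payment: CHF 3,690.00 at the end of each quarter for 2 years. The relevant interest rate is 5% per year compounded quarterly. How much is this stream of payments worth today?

CHF 27,926.38

This is an ordinary annuity: 8 payments of CHF 3,690.00 at the end of each quarter.
Periodic rate r = 0.05/4 per quarter; n is counted in quarters.
PV = PMT × [(1 − (1+r)^−n)/r] = 3,690 × [1 − (1+r)^−8] / r = CHF 27,926.38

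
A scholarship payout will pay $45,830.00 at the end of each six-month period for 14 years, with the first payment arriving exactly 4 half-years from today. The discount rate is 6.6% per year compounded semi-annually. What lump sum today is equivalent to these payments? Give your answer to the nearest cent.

Ordinary annuity of 28 payments, first payment at period 4.
Periodic rate r = 0.066/2 per half-year; n is counted in half-years.
The ordinary-annuity PV formula values the stream one period before the first payment (period 3); discount that back 3 periods:
PV₀ = 45,830 × [1 − (1+r)^−28] / r × (1+r)^−3 = $752,291.67

$752,291.67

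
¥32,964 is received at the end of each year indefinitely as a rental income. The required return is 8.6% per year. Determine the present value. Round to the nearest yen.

Periodic rate r = 0.086 per year.
Level perpetuity: PV = PMT / r = 32,964 / (0.086) = ¥383,302.

¥383,302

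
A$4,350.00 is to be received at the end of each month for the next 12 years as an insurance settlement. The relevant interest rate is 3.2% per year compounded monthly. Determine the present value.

This is an ordinary annuity: 144 payments of A$4,350.00 at the end of each month.
Periodic rate r = 0.032/12 per month; n is counted in months.
PV = PMT × [(1 − (1+r)^−n)/r] = 4,350 × [1 − (1+r)^−144] / r = A$519,586.34

A$519,586.34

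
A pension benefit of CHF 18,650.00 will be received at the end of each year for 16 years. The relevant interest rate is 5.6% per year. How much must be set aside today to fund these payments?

CHF 193,762.33

This is an ordinary annuity: 16 payments of CHF 18,650.00 at the end of each year.
Periodic rate r = 0.056 per year.
PV = PMT × [(1 − (1+r)^−n)/r] = 18,650 × [1 − (1+r)^−16] / r = CHF 193,762.33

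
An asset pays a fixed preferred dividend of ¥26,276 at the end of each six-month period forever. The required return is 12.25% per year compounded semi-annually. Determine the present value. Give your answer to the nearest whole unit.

Periodic rate r = 0.1225/2 per half-year.
Level perpetuity: PV = PMT / r = 26,276 / (0.1225/2) = ¥428,996.

¥428,996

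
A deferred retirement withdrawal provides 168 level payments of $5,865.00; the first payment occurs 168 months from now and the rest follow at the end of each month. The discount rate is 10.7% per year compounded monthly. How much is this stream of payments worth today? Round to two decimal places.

Ordinary annuity of 168 payments, first payment at period 168.
Periodic rate r = 0.107/12 per month; n is counted in months.
The ordinary-annuity PV formula values the stream one period before the first payment (period 167); discount that back 167 periods:
PV₀ = 5,865 × [1 − (1+r)^−168] / r × (1+r)^−167 = $115,743.23

$115,743.23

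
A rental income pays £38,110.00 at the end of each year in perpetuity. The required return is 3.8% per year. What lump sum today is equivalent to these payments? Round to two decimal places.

£1,002,894.74

Periodic rate r = 0.038 per year.
Level perpetuity: PV = PMT / r = 38,110 / (0.038) = £1,002,894.74.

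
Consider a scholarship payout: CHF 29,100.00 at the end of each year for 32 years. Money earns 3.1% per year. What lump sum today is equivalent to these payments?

This is an ordinary annuity: 32 payments of CHF 29,100.00 at the end of each year.
Periodic rate r = 0.031 per year.
PV = PMT × [(1 − (1+r)^−n)/r] = 29,100 × [1 − (1+r)^−32] / r = CHF 585,319.88

CHF 585,319.88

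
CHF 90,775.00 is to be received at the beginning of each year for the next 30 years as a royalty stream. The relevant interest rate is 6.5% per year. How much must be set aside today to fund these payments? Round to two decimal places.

CHF 1,262,452.39

This is an annuity due: 30 payments of CHF 90,775.00 at the beginning of each year.
Periodic rate r = 0.065 per year.
PV = PMT × [(1 − (1+r)^−n)/r] × (1+r) = 90,775 × [1 − (1+r)^−30] / r × (1+r) = CHF 1,262,452.39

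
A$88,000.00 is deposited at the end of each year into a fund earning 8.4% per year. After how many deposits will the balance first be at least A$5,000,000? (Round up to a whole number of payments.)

22 payments

Periodic rate r = 0.084 per year.
Ordinary annuity FV: 5,000,000 = 88,000 × [((1+r)^n − 1)/r].
(1+r)^n = 1 + 5,000,000 × r / 88,000, so n = ln(1 + 5,000,000·r/88,000) / ln(1+r) = 21.74.
Round up to a whole number of payments: n = 22.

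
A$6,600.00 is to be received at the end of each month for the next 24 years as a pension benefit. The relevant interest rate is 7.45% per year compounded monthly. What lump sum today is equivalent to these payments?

A$884,252.92

This is an ordinary annuity: 288 payments of A$6,600.00 at the end of each month.
Periodic rate r = 0.0745/12 per month; n is counted in months.
PV = PMT × [(1 − (1+r)^−n)/r] = 6,600 × [1 − (1+r)^−288] / r = A$884,252.92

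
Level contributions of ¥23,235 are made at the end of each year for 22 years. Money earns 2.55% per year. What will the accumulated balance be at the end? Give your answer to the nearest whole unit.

This is an ordinary annuity: 22 deposits of ¥23,235 at the end of each year.
Periodic rate r = 0.0255 per year.
FV = PMT × [((1+r)^n − 1)/r] = 23,235 × [(1+r)^22 − 1] / r = ¥674,400

¥674,400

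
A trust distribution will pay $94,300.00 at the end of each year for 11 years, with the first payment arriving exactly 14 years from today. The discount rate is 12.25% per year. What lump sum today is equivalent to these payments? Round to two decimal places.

Ordinary annuity of 11 payments, first payment at period 14.
Periodic rate r = 0.1225 per year.
The ordinary-annuity PV formula values the stream one period before the first payment (period 13); discount that back 13 periods:
PV₀ = 94,300 × [1 − (1+r)^−11] / r × (1+r)^−13 = $123,303.99

$123,303.99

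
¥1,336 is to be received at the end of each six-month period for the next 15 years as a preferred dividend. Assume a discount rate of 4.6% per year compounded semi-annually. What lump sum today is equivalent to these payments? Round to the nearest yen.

This is an ordinary annuity: 30 payments of ¥1,336 at the end of each six-month period.
Periodic rate r = 0.046/2 per half-year; n is counted in half-years.
PV = PMT × [(1 − (1+r)^−n)/r] = 1,336 × [1 − (1+r)^−30] / r = ¥28,723

¥28,723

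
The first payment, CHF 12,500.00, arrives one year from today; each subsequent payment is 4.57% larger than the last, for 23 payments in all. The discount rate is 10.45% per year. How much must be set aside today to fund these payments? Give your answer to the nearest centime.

CHF 152,178.40

Periodic rate r = 0.1045 per year.
Growing ordinary annuity: PV = PMT₁ × [1 − ((1+g)/(1+r))^n] / (r − g) = 12,500 × [1 − ((1+0.0457)/(1+r))^23] / (r − 0.0457) = CHF 152,178.40.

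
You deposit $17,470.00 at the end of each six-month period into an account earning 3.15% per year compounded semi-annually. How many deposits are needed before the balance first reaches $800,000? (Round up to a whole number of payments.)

Periodic rate r = 0.0315/2 per half-year; n is counted in half-years.
Ordinary annuity FV: 800,000 = 17,470 × [((1+r)^n − 1)/r].
(1+r)^n = 1 + 800,000 × r / 17,470, so n = ln(1 + 800,000·r/17,470) / ln(1+r) = 34.75.
Round up to a whole number of payments: n = 35.

35 payments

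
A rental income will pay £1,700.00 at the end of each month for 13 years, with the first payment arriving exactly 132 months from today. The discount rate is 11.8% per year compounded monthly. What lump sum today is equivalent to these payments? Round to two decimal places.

Ordinary annuity of 156 payments, first payment at period 132.
Periodic rate r = 0.118/12 per month; n is counted in months.
The ordinary-annuity PV formula values the stream one period before the first payment (period 131); discount that back 131 periods:
PV₀ = 1,700 × [1 − (1+r)^−156] / r × (1+r)^−131 = £37,552.27

£37,552.27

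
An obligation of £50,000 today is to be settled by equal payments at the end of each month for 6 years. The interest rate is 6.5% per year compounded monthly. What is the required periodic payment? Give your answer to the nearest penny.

Level ordinary annuity; solve PV = PMT × [(1 − (1+r)^−n)/r] for PMT.
Periodic rate r = 0.065/12 per month; n is counted in months.
With n = 72: PMT = 50,000 / ([(1 − (1+r)^−n)/r]) = £840.50

£840.50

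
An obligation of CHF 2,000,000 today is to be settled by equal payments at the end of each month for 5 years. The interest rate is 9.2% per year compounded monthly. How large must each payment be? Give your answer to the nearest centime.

CHF 41,711.11

Level ordinary annuity; solve PV = PMT × [(1 − (1+r)^−n)/r] for PMT.
Periodic rate r = 0.092/12 per month; n is counted in months.
With n = 60: PMT = 2,000,000 / ([(1 − (1+r)^−n)/r]) = CHF 41,711.11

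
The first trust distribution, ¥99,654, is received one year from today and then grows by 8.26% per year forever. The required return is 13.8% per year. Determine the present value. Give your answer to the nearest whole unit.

Periodic rate r = 0.138 per year.
Growing perpetuity (Gordon): PV = PMT₁ / (r − g) = 99,654 / (r − 0.0826) = ¥1,798,809.

¥1,798,809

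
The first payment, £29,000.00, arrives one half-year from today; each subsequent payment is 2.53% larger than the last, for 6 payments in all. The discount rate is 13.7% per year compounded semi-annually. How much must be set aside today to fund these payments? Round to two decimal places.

Periodic rate r = 0.137/2 per half-year; n is counted in half-years.
Growing ordinary annuity: PV = PMT₁ × [1 − ((1+g)/(1+r))^n] / (r − g) = 29,000 × [1 − ((1+0.0253)/(1+r))^6] / (r − 0.0253) = £147,246.16.

£147,246.16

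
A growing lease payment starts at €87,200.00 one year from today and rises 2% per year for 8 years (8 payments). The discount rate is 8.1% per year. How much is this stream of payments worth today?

€531,288.71

Periodic rate r = 0.081 per year.
Growing ordinary annuity: PV = PMT₁ × [1 − ((1+g)/(1+r))^n] / (r − g) = 87,200 × [1 − ((1+0.02)/(1+r))^8] / (r − 0.02) = €531,288.71.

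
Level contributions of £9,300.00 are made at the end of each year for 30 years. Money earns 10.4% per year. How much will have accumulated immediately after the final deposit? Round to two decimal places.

This is an ordinary annuity: 30 deposits of £9,300.00 at the end of each year.
Periodic rate r = 0.104 per year.
FV = PMT × [((1+r)^n − 1)/r] = 9,300 × [(1+r)^30 − 1] / r = £1,650,467.00

£1,650,467.00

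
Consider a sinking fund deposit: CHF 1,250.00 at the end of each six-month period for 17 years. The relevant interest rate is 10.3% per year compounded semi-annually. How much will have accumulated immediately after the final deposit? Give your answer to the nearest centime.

CHF 109,578.10

This is an ordinary annuity: 34 deposits of CHF 1,250.00 at the end of each six-month period.
Periodic rate r = 0.103/2 per half-year; n is counted in half-years.
FV = PMT × [((1+r)^n − 1)/r] = 1,250 × [(1+r)^34 − 1] / r = CHF 109,578.10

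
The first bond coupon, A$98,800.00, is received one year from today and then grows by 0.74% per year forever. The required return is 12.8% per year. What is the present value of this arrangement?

A$819,237.15

Periodic rate r = 0.128 per year.
Growing perpetuity (Gordon): PV = PMT₁ / (r − g) = 98,800 / (r − 0.0074) = A$819,237.15.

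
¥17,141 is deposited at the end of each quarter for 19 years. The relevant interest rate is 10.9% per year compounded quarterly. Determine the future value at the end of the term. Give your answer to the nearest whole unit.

This is an ordinary annuity: 76 deposits of ¥17,141 at the end of each quarter.
Periodic rate r = 0.109/4 per quarter; n is counted in quarters.
FV = PMT × [((1+r)^n − 1)/r] = 17,141 × [(1+r)^76 − 1] / r = ¥4,224,495

¥4,224,495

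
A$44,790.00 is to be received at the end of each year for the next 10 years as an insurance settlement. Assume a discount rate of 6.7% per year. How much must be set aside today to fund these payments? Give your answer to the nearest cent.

A$318,995.48

This is an ordinary annuity: 10 payments of A$44,790.00 at the end of each year.
Periodic rate r = 0.067 per year.
PV = PMT × [(1 − (1+r)^−n)/r] = 44,790 × [1 − (1+r)^−10] / r = A$318,995.48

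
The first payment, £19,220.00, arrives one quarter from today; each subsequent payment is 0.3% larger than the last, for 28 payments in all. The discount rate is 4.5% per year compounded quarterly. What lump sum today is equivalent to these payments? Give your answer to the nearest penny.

Periodic rate r = 0.045/4 per quarter; n is counted in quarters.
Growing ordinary annuity: PV = PMT₁ × [1 − ((1+g)/(1+r))^n] / (r − g) = 19,220 × [1 − ((1+0.003)/(1+r))^28] / (r − 0.003) = £477,502.47.

£477,502.47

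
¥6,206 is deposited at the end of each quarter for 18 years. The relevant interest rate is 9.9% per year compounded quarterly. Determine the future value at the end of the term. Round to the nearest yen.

¥1,207,151

This is an ordinary annuity: 72 deposits of ¥6,206 at the end of each quarter.
Periodic rate r = 0.099/4 per quarter; n is counted in quarters.
FV = PMT × [((1+r)^n − 1)/r] = 6,206 × [(1+r)^72 − 1] / r = ¥1,207,151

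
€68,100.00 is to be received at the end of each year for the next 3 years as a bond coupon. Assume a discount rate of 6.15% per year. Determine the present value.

This is an ordinary annuity: 3 payments of €68,100.00 at the end of each year.
Periodic rate r = 0.0615 per year.
PV = PMT × [(1 − (1+r)^−n)/r] = 68,100 × [1 − (1+r)^−3] / r = €181,528.11

€181,528.11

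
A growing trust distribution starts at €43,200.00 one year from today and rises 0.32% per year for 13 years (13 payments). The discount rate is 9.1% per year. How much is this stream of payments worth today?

€326,714.99

Periodic rate r = 0.091 per year.
Growing ordinary annuity: PV = PMT₁ × [1 − ((1+g)/(1+r))^n] / (r − g) = 43,200 × [1 − ((1+0.0032)/(1+r))^13] / (r − 0.0032) = €326,714.99.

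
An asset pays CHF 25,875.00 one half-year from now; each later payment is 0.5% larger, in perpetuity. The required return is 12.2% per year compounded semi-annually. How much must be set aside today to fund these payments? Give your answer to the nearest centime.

Periodic rate r = 0.122/2 per half-year.
Growing perpetuity (Gordon): PV = PMT₁ / (r − g) = 25,875 / (r − 0.005) = CHF 462,053.57.

CHF 462,053.57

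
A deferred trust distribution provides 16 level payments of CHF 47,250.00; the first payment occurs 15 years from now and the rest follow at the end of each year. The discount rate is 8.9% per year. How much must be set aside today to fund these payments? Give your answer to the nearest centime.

Ordinary annuity of 16 payments, first payment at period 15.
Periodic rate r = 0.089 per year.
The ordinary-annuity PV formula values the stream one period before the first payment (period 14); discount that back 14 periods:
PV₀ = 47,250 × [1 − (1+r)^−16] / r × (1+r)^−14 = CHF 119,792.67

CHF 119,792.67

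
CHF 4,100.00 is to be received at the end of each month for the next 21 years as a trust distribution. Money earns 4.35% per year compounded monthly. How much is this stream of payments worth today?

CHF 676,606.39

This is an ordinary annuity: 252 payments of CHF 4,100.00 at the end of each month.
Periodic rate r = 0.0435/12 per month; n is counted in months.
PV = PMT × [(1 − (1+r)^−n)/r] = 4,100 × [1 − (1+r)^−252] / r = CHF 676,606.39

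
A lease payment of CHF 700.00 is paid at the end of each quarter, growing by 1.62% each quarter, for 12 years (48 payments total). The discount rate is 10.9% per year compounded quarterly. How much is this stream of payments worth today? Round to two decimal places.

CHF 25,653.59

Periodic rate r = 0.109/4 per quarter; n is counted in quarters.
Growing ordinary annuity: PV = PMT₁ × [1 − ((1+g)/(1+r))^n] / (r − g) = 700 × [1 − ((1+0.0162)/(1+r))^48] / (r − 0.0162) = CHF 25,653.59.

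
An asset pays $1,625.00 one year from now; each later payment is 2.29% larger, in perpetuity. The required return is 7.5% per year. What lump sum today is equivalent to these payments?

Periodic rate r = 0.075 per year.
Growing perpetuity (Gordon): PV = PMT₁ / (r − g) = 1,625 / (r − 0.0229) = $31,190.02.

$31,190.02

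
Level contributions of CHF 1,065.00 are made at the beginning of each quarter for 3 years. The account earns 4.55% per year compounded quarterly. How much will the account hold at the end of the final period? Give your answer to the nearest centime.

This is an annuity due: 12 deposits of CHF 1,065.00 at the beginning of each quarter.
Periodic rate r = 0.0455/4 per quarter; n is counted in quarters.
FV = PMT × [((1+r)^n − 1)/r] × (1+r) = 1,065 × [(1+r)^12 − 1] / r × (1+r) = CHF 13,765.48

CHF 13,765.48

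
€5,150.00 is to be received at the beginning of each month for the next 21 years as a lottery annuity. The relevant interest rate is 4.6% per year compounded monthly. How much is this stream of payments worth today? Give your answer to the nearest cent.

This is an annuity due: 252 payments of €5,150.00 at the beginning of each month.
Periodic rate r = 0.046/12 per month; n is counted in months.
PV = PMT × [(1 − (1+r)^−n)/r] × (1+r) = 5,150 × [1 − (1+r)^−252] / r × (1+r) = €834,388.29

€834,388.29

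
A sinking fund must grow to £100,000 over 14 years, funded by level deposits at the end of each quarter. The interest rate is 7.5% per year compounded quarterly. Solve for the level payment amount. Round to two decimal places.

£1,024.59

Level ordinary annuity; solve FV = PMT × [((1+r)^n − 1)/r] for PMT.
Periodic rate r = 0.075/4 per quarter; n is counted in quarters.
With n = 56: PMT = 100,000 / ([((1+r)^n − 1)/r]) = £1,024.59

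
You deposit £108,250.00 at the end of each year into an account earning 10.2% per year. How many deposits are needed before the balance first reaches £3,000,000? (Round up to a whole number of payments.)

14 payments

Periodic rate r = 0.102 per year.
Ordinary annuity FV: 3,000,000 = 108,250 × [((1+r)^n − 1)/r].
(1+r)^n = 1 + 3,000,000 × r / 108,250, so n = ln(1 + 3,000,000·r/108,250) / ln(1+r) = 13.82.
Round up to a whole number of payments: n = 14.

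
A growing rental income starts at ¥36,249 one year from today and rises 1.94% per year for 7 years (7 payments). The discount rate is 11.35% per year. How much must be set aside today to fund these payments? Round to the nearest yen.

¥177,589

Periodic rate r = 0.1135 per year.
Growing ordinary annuity: PV = PMT₁ × [1 − ((1+g)/(1+r))^n] / (r − g) = 36,249 × [1 − ((1+0.0194)/(1+r))^7] / (r − 0.0194) = ¥177,589.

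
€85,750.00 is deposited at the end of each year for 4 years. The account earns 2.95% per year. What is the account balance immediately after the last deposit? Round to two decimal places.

€358,478.45

This is an ordinary annuity: 4 deposits of €85,750.00 at the end of each year.
Periodic rate r = 0.0295 per year.
FV = PMT × [((1+r)^n − 1)/r] = 85,750 × [(1+r)^4 − 1] / r = €358,478.45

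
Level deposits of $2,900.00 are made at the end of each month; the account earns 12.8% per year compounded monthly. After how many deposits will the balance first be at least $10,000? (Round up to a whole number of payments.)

4 payments

Periodic rate r = 0.128/12 per month; n is counted in months.
Ordinary annuity FV: 10,000 = 2,900 × [((1+r)^n − 1)/r].
(1+r)^n = 1 + 10,000 × r / 2,900, so n = ln(1 + 10,000·r/2,900) / ln(1+r) = 3.40.
Round up to a whole number of payments: n = 4.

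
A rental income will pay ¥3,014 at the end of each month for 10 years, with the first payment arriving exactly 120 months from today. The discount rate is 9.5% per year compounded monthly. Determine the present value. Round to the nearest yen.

¥91,135

Ordinary annuity of 120 payments, first payment at period 120.
Periodic rate r = 0.095/12 per month; n is counted in months.
The ordinary-annuity PV formula values the stream one period before the first payment (period 119); discount that back 119 periods:
PV₀ = 3,014 × [1 − (1+r)^−120] / r × (1+r)^−119 = ¥91,135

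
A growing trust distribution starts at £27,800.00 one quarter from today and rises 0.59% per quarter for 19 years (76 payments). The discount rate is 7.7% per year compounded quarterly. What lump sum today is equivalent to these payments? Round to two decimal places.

Periodic rate r = 0.077/4 per quarter; n is counted in quarters.
Growing ordinary annuity: PV = PMT₁ × [1 − ((1+g)/(1+r))^n] / (r − g) = 27,800 × [1 − ((1+0.0059)/(1+r))^76] / (r − 0.0059) = £1,317,867.55.

£1,317,867.55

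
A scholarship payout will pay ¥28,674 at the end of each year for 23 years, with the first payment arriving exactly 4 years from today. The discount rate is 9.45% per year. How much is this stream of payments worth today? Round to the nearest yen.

Ordinary annuity of 23 payments, first payment at period 4.
Periodic rate r = 0.0945 per year.
The ordinary-annuity PV formula values the stream one period before the first payment (period 3); discount that back 3 periods:
PV₀ = 28,674 × [1 − (1+r)^−23] / r × (1+r)^−3 = ¥202,421

¥202,421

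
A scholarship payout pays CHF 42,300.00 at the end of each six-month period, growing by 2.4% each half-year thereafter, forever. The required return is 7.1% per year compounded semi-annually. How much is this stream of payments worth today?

Periodic rate r = 0.071/2 per half-year.
Growing perpetuity (Gordon): PV = PMT₁ / (r − g) = 42,300 / (r − 0.024) = CHF 3,678,260.87.

CHF 3,678,260.87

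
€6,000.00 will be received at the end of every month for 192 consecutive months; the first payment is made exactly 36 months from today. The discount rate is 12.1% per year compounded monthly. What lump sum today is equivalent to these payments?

Ordinary annuity of 192 payments, first payment at period 36.
Periodic rate r = 0.121/12 per month; n is counted in months.
The ordinary-annuity PV formula values the stream one period before the first payment (period 35); discount that back 35 periods:
PV₀ = 6,000 × [1 − (1+r)^−192] / r × (1+r)^−35 = €357,818.40

€357,818.40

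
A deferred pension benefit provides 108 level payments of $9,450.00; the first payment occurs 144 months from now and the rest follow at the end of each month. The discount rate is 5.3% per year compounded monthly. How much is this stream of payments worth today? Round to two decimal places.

$431,468.74

Ordinary annuity of 108 payments, first payment at period 144.
Periodic rate r = 0.053/12 per month; n is counted in months.
The ordinary-annuity PV formula values the stream one period before the first payment (period 143); discount that back 143 periods:
PV₀ = 9,450 × [1 − (1+r)^−108] / r × (1+r)^−143 = $431,468.74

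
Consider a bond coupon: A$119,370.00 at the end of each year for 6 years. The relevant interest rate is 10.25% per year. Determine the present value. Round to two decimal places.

A$516,100.66

This is an ordinary annuity: 6 payments of A$119,370.00 at the end of each year.
Periodic rate r = 0.1025 per year.
PV = PMT × [(1 − (1+r)^−n)/r] = 119,370 × [1 − (1+r)^−6] / r = A$516,100.66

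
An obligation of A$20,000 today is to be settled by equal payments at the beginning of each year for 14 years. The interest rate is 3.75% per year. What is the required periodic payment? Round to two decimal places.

A$1,794.95

Level annuity due; solve PV = PMT × [(1 − (1+r)^−n)/r] × (1+r) for PMT.
Periodic rate r = 0.0375 per year.
With n = 14: PMT = 20,000 / ([(1 − (1+r)^−n)/r] × (1+r)) = A$1,794.95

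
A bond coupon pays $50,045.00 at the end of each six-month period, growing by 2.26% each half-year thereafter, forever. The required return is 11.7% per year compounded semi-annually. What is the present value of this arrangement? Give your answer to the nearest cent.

Periodic rate r = 0.117/2 per half-year.
Growing perpetuity (Gordon): PV = PMT₁ / (r − g) = 50,045 / (r − 0.0226) = $1,394,011.14.

$1,394,011.14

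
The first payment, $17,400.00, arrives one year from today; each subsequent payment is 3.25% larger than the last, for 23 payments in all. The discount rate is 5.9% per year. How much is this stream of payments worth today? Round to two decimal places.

Periodic rate r = 0.059 per year.
Growing ordinary annuity: PV = PMT₁ × [1 − ((1+g)/(1+r))^n] / (r − g) = 17,400 × [1 − ((1+0.0325)/(1+r))^23] / (r − 0.0325) = $290,024.69.

$290,024.69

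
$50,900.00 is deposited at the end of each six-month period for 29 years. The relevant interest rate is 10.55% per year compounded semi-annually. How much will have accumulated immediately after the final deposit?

This is an ordinary annuity: 58 deposits of $50,900.00 at the end of each six-month period.
Periodic rate r = 0.1055/2 per half-year; n is counted in half-years.
FV = PMT × [((1+r)^n − 1)/r] = 50,900 × [(1+r)^58 − 1] / r = $18,061,611.32

$18,061,611.32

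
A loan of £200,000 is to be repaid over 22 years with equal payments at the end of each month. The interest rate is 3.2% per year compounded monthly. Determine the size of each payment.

Level ordinary annuity; solve PV = PMT × [(1 − (1+r)^−n)/r] for PMT.
Periodic rate r = 0.032/12 per month; n is counted in months.
With n = 264: PMT = 200,000 / ([(1 − (1+r)^−n)/r]) = £1,056.24

£1,056.24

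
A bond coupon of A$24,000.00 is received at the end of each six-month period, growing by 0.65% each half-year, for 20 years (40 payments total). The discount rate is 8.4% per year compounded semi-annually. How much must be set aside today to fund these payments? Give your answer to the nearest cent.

A$507,080.23

Periodic rate r = 0.084/2 per half-year; n is counted in half-years.
Growing ordinary annuity: PV = PMT₁ × [1 − ((1+g)/(1+r))^n] / (r − g) = 24,000 × [1 − ((1+0.0065)/(1+r))^40] / (r − 0.0065) = A$507,080.23.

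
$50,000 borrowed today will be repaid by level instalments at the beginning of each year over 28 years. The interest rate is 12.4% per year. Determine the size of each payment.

$5,733.26

Level annuity due; solve PV = PMT × [(1 − (1+r)^−n)/r] × (1+r) for PMT.
Periodic rate r = 0.124 per year.
With n = 28: PMT = 50,000 / ([(1 − (1+r)^−n)/r] × (1+r)) = $5,733.26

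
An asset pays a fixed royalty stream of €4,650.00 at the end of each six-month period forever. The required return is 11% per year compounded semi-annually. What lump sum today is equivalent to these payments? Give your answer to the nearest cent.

Periodic rate r = 0.11/2 per half-year.
Level perpetuity: PV = PMT / r = 4,650 / (0.11/2) = €84,545.45.

€84,545.45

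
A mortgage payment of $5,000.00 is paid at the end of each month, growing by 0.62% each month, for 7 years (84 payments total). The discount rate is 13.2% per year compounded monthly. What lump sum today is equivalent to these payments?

Periodic rate r = 0.132/12 per month; n is counted in months.
Growing ordinary annuity: PV = PMT₁ × [1 − ((1+g)/(1+r))^n] / (r − g) = 5,000 × [1 − ((1+0.0062)/(1+r))^84] / (r − 0.0062) = $343,250.97.

$343,250.97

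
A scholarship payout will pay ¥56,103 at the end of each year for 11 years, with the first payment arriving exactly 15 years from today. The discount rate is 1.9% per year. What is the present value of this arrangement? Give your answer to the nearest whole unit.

¥424,291

Ordinary annuity of 11 payments, first payment at period 15.
Periodic rate r = 0.019 per year.
The ordinary-annuity PV formula values the stream one period before the first payment (period 14); discount that back 14 periods:
PV₀ = 56,103 × [1 − (1+r)^−11] / r × (1+r)^−14 = ¥424,291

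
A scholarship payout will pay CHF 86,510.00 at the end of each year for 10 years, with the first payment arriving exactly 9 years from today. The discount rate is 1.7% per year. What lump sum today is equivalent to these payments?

Ordinary annuity of 10 payments, first payment at period 9.
Periodic rate r = 0.017 per year.
The ordinary-annuity PV formula values the stream one period before the first payment (period 8); discount that back 8 periods:
PV₀ = 86,510 × [1 − (1+r)^−10] / r × (1+r)^−8 = CHF 689,830.50

CHF 689,830.50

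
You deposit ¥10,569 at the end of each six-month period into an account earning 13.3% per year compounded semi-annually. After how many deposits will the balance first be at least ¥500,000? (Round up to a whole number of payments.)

Periodic rate r = 0.133/2 per half-year; n is counted in half-years.
Ordinary annuity FV: 500,000 = 10,569 × [((1+r)^n − 1)/r].
(1+r)^n = 1 + 500,000 × r / 10,569, so n = ln(1 + 500,000·r/10,569) / ln(1+r) = 22.09.
Round up to a whole number of payments: n = 23.

23 payments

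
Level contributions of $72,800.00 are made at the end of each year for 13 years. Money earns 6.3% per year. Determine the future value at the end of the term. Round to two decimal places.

This is an ordinary annuity: 13 deposits of $72,800.00 at the end of each year.
Periodic rate r = 0.063 per year.
FV = PMT × [((1+r)^n − 1)/r] = 72,800 × [(1+r)^13 − 1] / r = $1,401,400.53

$1,401,400.53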